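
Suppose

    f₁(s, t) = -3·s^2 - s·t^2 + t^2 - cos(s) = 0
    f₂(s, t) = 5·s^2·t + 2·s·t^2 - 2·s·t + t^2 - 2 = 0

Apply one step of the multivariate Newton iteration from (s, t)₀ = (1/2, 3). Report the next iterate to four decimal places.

(0.4322, 1.7821)

At (1/2, 3): F = (2.872417, 16.7500).
Jacobian J = [[-6·s - t^2 + sin(s), -2·s·t + 2·t], [10·s·t + 2·t^2 - 2·t, 5·s^2 + 4·s·t - 2·s + 2·t]].
At the point, J = [[-11.520574, 3.0000], [27.0000, 12.2500]] (det J = -222.127037).
Solving J·Δ = −F gives Δ = (-0.0678, -1.2179).
Then the next iterate is (s, t)₁ = (0.4322, 1.7821).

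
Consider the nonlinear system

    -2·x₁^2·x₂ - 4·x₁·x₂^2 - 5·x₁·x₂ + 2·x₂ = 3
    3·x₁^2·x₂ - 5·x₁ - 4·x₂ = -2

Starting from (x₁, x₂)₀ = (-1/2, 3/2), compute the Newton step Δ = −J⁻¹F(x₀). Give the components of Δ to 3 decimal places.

At (-1/2, 3/2): F = (7.500, -0.375).
Jacobian J = [[-4·x₁·x₂ - 4·x₂^2 - 5·x₂, -2·x₁^2 - 8·x₁·x₂ - 5·x₁ + 2], [6·x₁·x₂ - 5, 3·x₁^2 - 4]].
At the point, J = [[-13.500, 10.000], [-9.500, -3.250]] (det J = 138.875).
Solving J·Δ = −F gives Δ = (0.149, -0.550).

(0.149, -0.550)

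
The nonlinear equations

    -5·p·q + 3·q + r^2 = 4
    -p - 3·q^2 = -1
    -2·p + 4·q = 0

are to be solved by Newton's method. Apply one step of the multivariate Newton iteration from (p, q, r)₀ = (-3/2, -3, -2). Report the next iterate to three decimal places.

(-3.500, -1.750, -14.094)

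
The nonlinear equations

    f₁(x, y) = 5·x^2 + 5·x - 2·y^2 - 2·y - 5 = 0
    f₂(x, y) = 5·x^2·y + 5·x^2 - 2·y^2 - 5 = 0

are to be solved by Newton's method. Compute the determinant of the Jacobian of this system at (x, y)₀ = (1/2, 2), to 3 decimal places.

82.500

J = [[10·x + 5, -4·y - 2], [10·x·y + 10·x, 5·x^2 - 4·y]].
At the point, J = [[10.000, -10.000], [15.000, -6.750]].
det J = 82.500.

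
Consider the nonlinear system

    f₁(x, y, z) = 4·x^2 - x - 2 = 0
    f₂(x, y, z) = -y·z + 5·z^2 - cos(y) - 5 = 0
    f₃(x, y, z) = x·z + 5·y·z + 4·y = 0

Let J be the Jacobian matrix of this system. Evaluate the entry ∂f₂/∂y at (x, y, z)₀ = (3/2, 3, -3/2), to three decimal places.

1.641

∂f₂/∂y = -z + sin(y).
At (3/2, 3, -3/2) this is 1.641.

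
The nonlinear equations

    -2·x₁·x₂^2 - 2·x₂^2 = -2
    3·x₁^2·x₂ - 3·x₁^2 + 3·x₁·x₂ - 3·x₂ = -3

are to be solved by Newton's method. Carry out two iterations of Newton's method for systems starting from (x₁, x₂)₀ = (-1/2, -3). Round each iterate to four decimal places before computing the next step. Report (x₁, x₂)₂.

(0.3148, 1.0867)

At (-1/2, -3): F = (-7.0000, 13.5000).
Jacobian J = [[-2·x₂^2, -4·x₁·x₂ - 4·x₂], [6·x₁·x₂ - 6·x₁ + 3·x₂, 3·x₁^2 + 3·x₁ - 3]].
At the point, J = [[-18.0000, 6.0000], [3.0000, -3.7500]] (det J = 49.5000).
Solving J·Δ = −F gives Δ = (1.1061, 4.4848).
Then the next iterate is (x₁, x₂)₁ = (0.6061, 1.4848).
Round to (0.6061, 1.4848) and repeat: F = (-5.081716, 1.779696), J = [[-4.409262, -9.538949], [6.217424, -0.079628]].
Δ = (-0.2913, -0.3981), so (x₁, x₂)₂ = (0.3148, 1.0867).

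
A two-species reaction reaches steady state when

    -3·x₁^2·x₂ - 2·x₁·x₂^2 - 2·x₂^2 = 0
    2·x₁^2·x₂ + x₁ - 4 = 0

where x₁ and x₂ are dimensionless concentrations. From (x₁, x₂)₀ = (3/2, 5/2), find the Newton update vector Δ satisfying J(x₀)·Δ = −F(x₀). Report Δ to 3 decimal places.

(-0.175, -1.323)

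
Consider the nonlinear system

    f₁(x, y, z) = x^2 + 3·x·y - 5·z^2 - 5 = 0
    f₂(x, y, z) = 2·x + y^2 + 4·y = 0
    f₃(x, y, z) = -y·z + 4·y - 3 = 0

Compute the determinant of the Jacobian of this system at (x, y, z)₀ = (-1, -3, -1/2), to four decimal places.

J = [[2·x + 3·y, 3·x, -10·z], [2, 2·y + 4, 0], [0, -z + 4, -y]].
At the point, J = [[-11.0000, -3.0000, 5.0000], [2.0000, -2.0000, 0.0000], [0.0000, 4.5000, 3.0000]].
det J = 129.0000.

129.0000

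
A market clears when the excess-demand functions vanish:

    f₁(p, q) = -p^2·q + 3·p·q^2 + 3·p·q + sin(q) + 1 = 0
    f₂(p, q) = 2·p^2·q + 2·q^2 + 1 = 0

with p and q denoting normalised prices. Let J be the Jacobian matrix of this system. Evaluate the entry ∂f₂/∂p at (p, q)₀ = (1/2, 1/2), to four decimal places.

1.0000

∂f₂/∂p = 4·p·q.
At (1/2, 1/2) this is 1.0000.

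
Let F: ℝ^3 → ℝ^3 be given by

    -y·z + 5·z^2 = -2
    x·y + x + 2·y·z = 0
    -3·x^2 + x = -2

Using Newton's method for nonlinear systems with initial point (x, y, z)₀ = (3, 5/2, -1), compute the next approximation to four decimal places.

At (3, 5/2, -1): F = (9.5000, 5.5000, -22.0000).
Jacobian J = [[0, -z, -y + 10·z], [y + 1, x + 2·z, 2·y], [-6·x + 1, 0, 0]].
At the point, J = [[0.0000, 1.0000, -12.5000], [3.5000, 1.0000, 5.0000], [-17.0000, 0.0000, 0.0000]] (det J = -297.5000).
Solving J·Δ = −F gives Δ = (-1.2941, -3.4076, 0.4874).
Then the next iterate is (x, y, z)₁ = (1.7059, -0.9076, -0.5126).

(1.7059, -0.9076, -0.5126)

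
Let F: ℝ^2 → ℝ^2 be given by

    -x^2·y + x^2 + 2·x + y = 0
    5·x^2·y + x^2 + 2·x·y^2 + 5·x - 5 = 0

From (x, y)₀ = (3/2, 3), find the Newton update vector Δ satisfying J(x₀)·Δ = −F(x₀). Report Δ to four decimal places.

At (3/2, 3): F = (1.5000, 65.5000).
Jacobian J = [[-2·x·y + 2·x + 2, -x^2 + 1], [10·x·y + 2·x + 2·y^2 + 5, 5·x^2 + 4·x·y]].
At the point, J = [[-4.0000, -1.2500], [71.0000, 29.2500]] (det J = -28.2500).
Solving J·Δ = −F gives Δ = (4.4513, -13.0442).

(4.4513, -13.0442)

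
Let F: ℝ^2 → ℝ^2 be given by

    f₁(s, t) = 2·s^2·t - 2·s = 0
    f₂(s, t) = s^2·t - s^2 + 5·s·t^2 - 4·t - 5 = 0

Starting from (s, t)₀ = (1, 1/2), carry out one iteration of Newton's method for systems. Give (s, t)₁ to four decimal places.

(22.0000, 1.0000)

At (1, 1/2): F = (-1.0000, -6.2500).
Jacobian J = [[4·s·t - 2, 2·s^2], [2·s·t - 2·s + 5·t^2, s^2 + 10·s·t - 4]].
At the point, J = [[0.0000, 2.0000], [0.2500, 2.0000]] (det J = -0.5000).
Solving J·Δ = −F gives Δ = (21.0000, 0.5000).
Then the next iterate is (s, t)₁ = (22.0000, 1.0000).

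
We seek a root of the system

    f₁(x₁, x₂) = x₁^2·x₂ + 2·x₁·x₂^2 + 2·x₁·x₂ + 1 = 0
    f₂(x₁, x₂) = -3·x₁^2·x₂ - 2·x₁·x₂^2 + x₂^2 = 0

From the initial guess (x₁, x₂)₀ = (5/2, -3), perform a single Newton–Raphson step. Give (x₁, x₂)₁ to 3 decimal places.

At (5/2, -3): F = (12.250, 20.250).
Jacobian J = [[2·x₁·x₂ + 2·x₂^2 + 2·x₂, x₁^2 + 4·x₁·x₂ + 2·x₁], [-6·x₁·x₂ - 2·x₂^2, -3·x₁^2 - 4·x₁·x₂ + 2·x₂]].
At the point, J = [[-3.000, -18.750], [27.000, 5.250]] (det J = 490.500).
Solving J·Δ = −F gives Δ = (-0.905, 0.798).
Then the next iterate is (x₁, x₂)₁ = (1.595, -2.202).

(1.595, -2.202)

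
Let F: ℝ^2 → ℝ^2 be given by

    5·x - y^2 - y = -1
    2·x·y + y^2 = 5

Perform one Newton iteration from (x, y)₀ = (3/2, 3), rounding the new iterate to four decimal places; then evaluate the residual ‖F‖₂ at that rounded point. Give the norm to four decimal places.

2.5260

At (3/2, 3): F = (-3.5000, 13.0000).
Jacobian J = [[5, -2·y - 1], [2·y, 2·x + 2·y]].
At the point, J = [[5.0000, -7.0000], [6.0000, 9.0000]] (det J = 87.0000).
Solving J·Δ = −F gives Δ = (-0.6839, -0.9885).
Then the next iterate is (x, y)₁ = (0.8161, 2.0115).
Re-evaluating at (0.8161, 2.0115): F = (-0.977132, 2.329303), so ‖F‖₂ = 2.5260.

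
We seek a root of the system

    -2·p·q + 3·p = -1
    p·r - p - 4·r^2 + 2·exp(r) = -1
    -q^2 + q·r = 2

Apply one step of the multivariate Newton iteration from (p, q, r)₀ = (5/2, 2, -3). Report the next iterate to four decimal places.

At (5/2, 2, -3): F = (-1.5000, -44.900426, -12.0000).
Jacobian J = [[-2·q + 3, -2·p, 0], [r - 1, 0, p - 8·r + 2·exp(r)], [0, -2·q + r, q]].
At the point, J = [[-1.0000, -5.0000, 0.0000], [-4.0000, 0.0000, 26.599574], [0.0000, -7.0000, 2.0000]] (det J = -226.197019).
Solving J·Δ = −F gives Δ = (3.8359, -1.0672, 2.2649).
Then the next iterate is (p, q, r)₁ = (6.3359, 0.9328, -0.7351).

(6.3359, 0.9328, -0.7351)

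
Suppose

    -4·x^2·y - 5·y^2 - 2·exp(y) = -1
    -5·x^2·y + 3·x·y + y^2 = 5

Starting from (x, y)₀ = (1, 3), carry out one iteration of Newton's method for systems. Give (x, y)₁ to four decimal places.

(0.6777, 1.8077)

At (1, 3): F = (-96.171074, -2.0000).
Jacobian J = [[-8·x·y, -4·x^2 - 10·y - 2·exp(y)], [-10·x·y + 3·y, -5·x^2 + 3·x + 2·y]].
At the point, J = [[-24.0000, -74.171074], [-21.0000, 4.0000]] (det J = -1653.592551).
Solving J·Δ = −F gives Δ = (-0.3223, -1.1923).
Then the next iterate is (x, y)₁ = (0.6777, 1.8077).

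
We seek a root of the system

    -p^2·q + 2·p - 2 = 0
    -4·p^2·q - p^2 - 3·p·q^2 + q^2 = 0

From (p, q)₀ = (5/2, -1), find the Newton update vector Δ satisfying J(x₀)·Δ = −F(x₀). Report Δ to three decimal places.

(-3.826, -2.806)

At (5/2, -1): F = (9.250, 12.250).
Jacobian J = [[-2·p·q + 2, -p^2], [-8·p·q - 2·p - 3·q^2, -4·p^2 - 6·p·q + 2·q]].
At the point, J = [[7.000, -6.250], [12.000, -12.000]] (det J = -9.000).
Solving J·Δ = −F gives Δ = (-3.826, -2.806).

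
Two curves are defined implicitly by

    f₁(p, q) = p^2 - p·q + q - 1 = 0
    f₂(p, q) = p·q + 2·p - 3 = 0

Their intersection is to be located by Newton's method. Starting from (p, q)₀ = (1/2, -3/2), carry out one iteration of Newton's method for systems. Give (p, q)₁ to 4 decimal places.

(-0.1250, 4.6250)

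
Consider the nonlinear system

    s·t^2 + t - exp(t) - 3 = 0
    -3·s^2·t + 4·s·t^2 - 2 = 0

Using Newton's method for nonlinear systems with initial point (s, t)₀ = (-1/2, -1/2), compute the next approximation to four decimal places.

At (-1/2, -1/2): F = (-4.231531, -2.1250).
Jacobian J = [[t^2, 2·s·t - exp(t) + 1], [-6·s·t + 4·t^2, -3·s^2 + 8·s·t]].
At the point, J = [[0.2500, 0.893469], [-0.5000, 1.2500]] (det J = 0.759235).
Solving J·Δ = −F gives Δ = (4.4661, 3.4864).
Then the next iterate is (s, t)₁ = (3.9661, 2.9864).

(3.9661, 2.9864)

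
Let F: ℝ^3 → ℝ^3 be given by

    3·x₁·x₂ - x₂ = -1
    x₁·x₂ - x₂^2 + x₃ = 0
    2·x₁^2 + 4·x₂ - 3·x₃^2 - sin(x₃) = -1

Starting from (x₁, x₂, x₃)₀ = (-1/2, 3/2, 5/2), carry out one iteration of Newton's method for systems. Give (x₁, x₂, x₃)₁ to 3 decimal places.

At (-1/2, 3/2, 5/2): F = (-2.750, -0.500, -11.84847).
Jacobian J = [[3·x₂, 3·x₁ - 1, 0], [x₂, x₁ - 2·x₂, 1], [4·x₁, 4, -6·x₃ - cos(x₃)]].
At the point, J = [[4.500, -2.500, 0.000], [1.500, -3.500, 1.000], [-2.000, 4.000, -14.19886]] (det J = 157.38628).
Solving J·Δ = −F gives Δ = (0.497, -0.205, -0.962).
Then the next iterate is (x₁, x₂, x₃)₁ = (-0.003, 1.295, 1.538).

(-0.003, 1.295, 1.538)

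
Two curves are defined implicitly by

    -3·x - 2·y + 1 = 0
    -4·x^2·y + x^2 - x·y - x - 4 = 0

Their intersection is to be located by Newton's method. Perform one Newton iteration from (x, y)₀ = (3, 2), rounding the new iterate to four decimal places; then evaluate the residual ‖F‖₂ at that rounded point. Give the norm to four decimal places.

3909.1431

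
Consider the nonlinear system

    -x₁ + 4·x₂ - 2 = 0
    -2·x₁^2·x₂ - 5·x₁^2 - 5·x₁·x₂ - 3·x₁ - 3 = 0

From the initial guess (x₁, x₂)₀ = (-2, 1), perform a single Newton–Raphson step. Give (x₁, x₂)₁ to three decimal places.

(-1.171, 0.207)

At (-2, 1): F = (4.000, -15.000).
Jacobian J = [[-1, 4], [-4·x₁·x₂ - 10·x₁ - 5·x₂ - 3, -2·x₁^2 - 5·x₁]].
At the point, J = [[-1.000, 4.000], [20.000, 2.000]] (det J = -82.000).
Solving J·Δ = −F gives Δ = (0.829, -0.793).
Then the next iterate is (x₁, x₂)₁ = (-1.171, 0.207).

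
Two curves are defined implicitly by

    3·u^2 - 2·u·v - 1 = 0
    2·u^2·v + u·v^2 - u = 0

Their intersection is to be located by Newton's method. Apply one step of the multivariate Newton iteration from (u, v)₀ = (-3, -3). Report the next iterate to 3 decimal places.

(-1.914, -2.161)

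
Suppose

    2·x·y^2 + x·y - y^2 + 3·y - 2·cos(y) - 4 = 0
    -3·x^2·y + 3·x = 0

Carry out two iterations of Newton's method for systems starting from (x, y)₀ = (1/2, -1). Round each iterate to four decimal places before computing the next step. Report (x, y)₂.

At (1/2, -1): F = (-8.580605, 2.2500).
Jacobian J = [[2·y^2 + y, 4·x·y + x - 2·y + 2·sin(y) + 3], [-6·x·y + 3, -3·x^2]].
At the point, J = [[1.0000, 1.817058], [6.0000, -0.7500]] (det J = -11.652348).
Solving J·Δ = −F gives Δ = (0.2014, 4.6114).
Then the next iterate is (x, y)₁ = (0.7014, 3.6114).
Round to (0.7014, 3.6114) and repeat: F = (16.403949, -3.225814), J = [[29.695820, 5.705315], [-12.198216, -1.475886]].
Δ = (0.2253, -4.0480), so (x, y)₂ = (0.9267, -0.4366).

(0.9267, -0.4366)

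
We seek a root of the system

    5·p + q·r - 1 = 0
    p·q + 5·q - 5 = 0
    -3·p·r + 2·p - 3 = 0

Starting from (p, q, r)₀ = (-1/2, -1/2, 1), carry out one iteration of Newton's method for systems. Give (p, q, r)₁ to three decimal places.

(0.174, 1.186, 3.116)

At (-1/2, -1/2, 1): F = (-4.000, -7.250, -2.500).
Jacobian J = [[5, r, q], [q, p + 5, 0], [-3·r + 2, 0, -3·p]].
At the point, J = [[5.000, 1.000, -0.500], [-0.500, 4.500, 0.000], [-1.000, 0.000, 1.500]] (det J = 32.250).
Solving J·Δ = −F gives Δ = (0.674, 1.686, 2.116).
Then the next iterate is (p, q, r)₁ = (0.174, 1.186, 3.116).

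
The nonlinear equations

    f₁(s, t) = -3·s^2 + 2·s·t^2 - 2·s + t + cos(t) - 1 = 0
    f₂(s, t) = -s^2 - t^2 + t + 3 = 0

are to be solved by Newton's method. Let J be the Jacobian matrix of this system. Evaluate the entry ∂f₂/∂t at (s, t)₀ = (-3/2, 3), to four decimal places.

∂f₂/∂t = -2·t + 1.
At (-3/2, 3) this is -5.0000.

-5.0000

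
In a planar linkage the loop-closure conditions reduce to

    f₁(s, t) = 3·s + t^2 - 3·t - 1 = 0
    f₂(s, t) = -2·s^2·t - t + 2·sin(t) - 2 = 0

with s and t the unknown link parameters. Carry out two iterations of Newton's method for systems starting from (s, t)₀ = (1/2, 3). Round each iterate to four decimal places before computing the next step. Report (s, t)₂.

At (1/2, 3): F = (0.5000, -6.217760).
Jacobian J = [[3, 2·t - 3], [-4·s·t, -2·s^2 + 2·cos(t) - 1]].
At the point, J = [[3.0000, 3.0000], [-6.0000, -3.479985]] (det J = 7.560045).
Solving J·Δ = −F gives Δ = (-2.2372, 2.0705).
Then the next iterate is (s, t)₁ = (-1.7372, 5.0705).
Round to (-1.7372, 5.0705) and repeat: F = (4.286870, -39.547778), J = [[3.0000, 7.1410], [35.233890, -6.334716]].
Δ = (0.9433, -0.9966), so (s, t)₂ = (-0.7939, 4.0739).

(-0.7939, 4.0739)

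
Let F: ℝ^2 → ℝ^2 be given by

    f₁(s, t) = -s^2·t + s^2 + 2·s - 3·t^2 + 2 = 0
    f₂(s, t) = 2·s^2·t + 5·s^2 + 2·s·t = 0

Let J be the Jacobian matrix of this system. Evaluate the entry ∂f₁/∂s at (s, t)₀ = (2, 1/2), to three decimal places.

∂f₁/∂s = -2·s·t + 2·s + 2.
At (2, 1/2) this is 4.000.

4.000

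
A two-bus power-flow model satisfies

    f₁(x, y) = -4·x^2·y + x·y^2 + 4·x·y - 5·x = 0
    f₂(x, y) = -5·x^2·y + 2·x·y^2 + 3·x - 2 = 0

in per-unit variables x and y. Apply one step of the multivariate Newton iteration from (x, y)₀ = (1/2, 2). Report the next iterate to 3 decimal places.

(0.696, 1.565)

At (1/2, 2): F = (1.500, 1.000).
Jacobian J = [[-8·x·y + y^2 + 4·y - 5, -4·x^2 + 2·x·y + 4·x], [-10·x·y + 2·y^2 + 3, -5·x^2 + 4·x·y]].
At the point, J = [[-1.000, 3.000], [1.000, 2.750]] (det J = -5.750).
Solving J·Δ = −F gives Δ = (0.196, -0.435).
Then the next iterate is (x, y)₁ = (0.696, 1.565).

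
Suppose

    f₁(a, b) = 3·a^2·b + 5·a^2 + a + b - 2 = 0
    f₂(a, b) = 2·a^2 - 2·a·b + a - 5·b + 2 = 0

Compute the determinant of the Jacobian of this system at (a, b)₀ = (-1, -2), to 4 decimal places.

-13.0000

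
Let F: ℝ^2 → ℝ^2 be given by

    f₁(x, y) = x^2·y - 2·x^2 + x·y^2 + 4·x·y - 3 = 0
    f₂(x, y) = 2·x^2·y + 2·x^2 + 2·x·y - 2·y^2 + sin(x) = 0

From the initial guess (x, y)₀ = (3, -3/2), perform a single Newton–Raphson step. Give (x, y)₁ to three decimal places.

(1.227, -1.345)

At (3, -3/2): F = (-45.750, -22.35888).
Jacobian J = [[2·x·y - 4·x + y^2 + 4·y, x^2 + 2·x·y + 4·x], [4·x·y + 4·x + 2·y + cos(x), 2·x^2 + 2·x - 4·y]].
At the point, J = [[-24.750, 12.000], [-9.98999, 30.000]] (det J = -622.62009).
Solving J·Δ = −F gives Δ = (-1.773, 0.155).
Then the next iterate is (x, y)₁ = (1.227, -1.345).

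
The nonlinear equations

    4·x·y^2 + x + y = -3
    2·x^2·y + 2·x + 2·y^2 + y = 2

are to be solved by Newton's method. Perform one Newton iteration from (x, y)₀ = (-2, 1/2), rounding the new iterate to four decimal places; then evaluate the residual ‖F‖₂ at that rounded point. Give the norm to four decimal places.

2.1019

At (-2, 1/2): F = (-0.5000, -1.0000).
Jacobian J = [[4·y^2 + 1, 8·x·y + 1], [4·x·y + 2, 2·x^2 + 4·y + 1]].
At the point, J = [[2.0000, -7.0000], [-2.0000, 11.0000]] (det J = 8.0000).
Solving J·Δ = −F gives Δ = (1.5625, 0.3750).
Then the next iterate is (x, y)₁ = (-0.4375, 0.8750).
Re-evaluating at (-0.4375, 0.8750): F = (2.097656, -0.133789), so ‖F‖₂ = 2.1019.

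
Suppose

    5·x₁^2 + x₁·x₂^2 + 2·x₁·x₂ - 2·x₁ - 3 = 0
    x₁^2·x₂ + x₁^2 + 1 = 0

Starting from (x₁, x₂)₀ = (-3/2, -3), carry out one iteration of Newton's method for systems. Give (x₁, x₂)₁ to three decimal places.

At (-3/2, -3): F = (6.750, -3.500).
Jacobian J = [[10·x₁ + x₂^2 + 2·x₂ - 2, 2·x₁·x₂ + 2·x₁], [2·x₁·x₂ + 2·x₁, x₁^2]].
At the point, J = [[-14.000, 6.000], [6.000, 2.250]] (det J = -67.500).
Solving J·Δ = −F gives Δ = (0.536, 0.126).
Then the next iterate is (x₁, x₂)₁ = (-0.964, -2.874).

(-0.964, -2.874)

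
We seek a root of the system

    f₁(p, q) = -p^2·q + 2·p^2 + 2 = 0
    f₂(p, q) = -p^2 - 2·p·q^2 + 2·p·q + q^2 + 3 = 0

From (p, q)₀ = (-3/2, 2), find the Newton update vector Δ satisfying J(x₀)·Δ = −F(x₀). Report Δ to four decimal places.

At (-3/2, 2): F = (2.0000, 10.7500).
Jacobian J = [[-2·p·q + 4·p, -p^2], [-2·p - 2·q^2 + 2·q, -4·p·q + 2·p + 2·q]].
At the point, J = [[0.0000, -2.2500], [-1.0000, 13.0000]] (det J = -2.2500).
Solving J·Δ = −F gives Δ = (22.3056, 0.8889).

(22.3056, 0.8889)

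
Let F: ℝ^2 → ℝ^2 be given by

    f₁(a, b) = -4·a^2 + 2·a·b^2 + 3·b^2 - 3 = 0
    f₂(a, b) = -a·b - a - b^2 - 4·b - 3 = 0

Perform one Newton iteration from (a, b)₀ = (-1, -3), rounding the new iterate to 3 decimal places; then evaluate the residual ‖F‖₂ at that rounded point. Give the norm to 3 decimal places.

At (-1, -3): F = (2.000, -2.000).
Jacobian J = [[-8·a + 2·b^2, 4·a·b + 6·b], [-b - 1, -a - 2·b - 4]].
At the point, J = [[26.000, -6.000], [2.000, 3.000]] (det J = 90.000).
Solving J·Δ = −F gives Δ = (0.067, 0.622).
Then the next iterate is (a, b)₁ = (-0.933, -2.378).
Re-evaluating at (-0.933, -2.378): F = (-0.06932, -0.42856), so ‖F‖₂ = 0.434.

0.434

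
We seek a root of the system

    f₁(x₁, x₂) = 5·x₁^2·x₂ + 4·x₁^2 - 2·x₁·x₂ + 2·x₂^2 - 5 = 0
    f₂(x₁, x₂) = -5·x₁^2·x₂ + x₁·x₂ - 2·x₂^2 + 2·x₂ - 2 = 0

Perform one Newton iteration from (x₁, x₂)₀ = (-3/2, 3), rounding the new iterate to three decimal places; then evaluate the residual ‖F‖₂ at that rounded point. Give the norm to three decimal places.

23.389

At (-3/2, 3): F = (64.750, -52.250).
Jacobian J = [[10·x₁·x₂ + 8·x₁ - 2·x₂, 5·x₁^2 - 2·x₁ + 4·x₂], [-10·x₁·x₂ + x₂, -5·x₁^2 + x₁ - 4·x₂ + 2]].
At the point, J = [[-63.000, 26.250], [48.000, -22.750]] (det J = 173.250).
Solving J·Δ = −F gives Δ = (0.586, -1.061).
Then the next iterate is (x₁, x₂)₁ = (-0.914, 1.939).
Re-evaluating at (-0.914, 1.939): F = (17.50468, -15.51285), so ‖F‖₂ = 23.389.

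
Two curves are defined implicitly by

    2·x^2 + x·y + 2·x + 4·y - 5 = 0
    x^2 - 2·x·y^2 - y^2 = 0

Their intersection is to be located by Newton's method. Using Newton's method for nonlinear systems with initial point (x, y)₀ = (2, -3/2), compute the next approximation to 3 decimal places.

At (2, -3/2): F = (-2.000, -7.250).
Jacobian J = [[4·x + y + 2, x + 4], [2·x - 2·y^2, -4·x·y - 2·y]].
At the point, J = [[8.500, 6.000], [-0.500, 15.000]] (det J = 130.500).
Solving J·Δ = −F gives Δ = (-0.103, 0.480).
Then the next iterate is (x, y)₁ = (1.897, -1.020).

(1.897, -1.020)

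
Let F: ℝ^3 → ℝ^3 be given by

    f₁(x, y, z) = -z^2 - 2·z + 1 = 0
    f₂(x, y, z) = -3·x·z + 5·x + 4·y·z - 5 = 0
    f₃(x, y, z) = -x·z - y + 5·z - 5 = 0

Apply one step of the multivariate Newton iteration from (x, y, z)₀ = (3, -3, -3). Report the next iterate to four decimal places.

At (3, -3, -3): F = (-2.0000, 73.0000, -8.0000).
Jacobian J = [[0, 0, -2·z - 2], [-3·z + 5, 4·z, -3·x + 4·y], [-z, -1, -x + 5]].
At the point, J = [[0.0000, 0.0000, 4.0000], [14.0000, -12.0000, -21.0000], [3.0000, -1.0000, 2.0000]] (det J = 88.0000).
Solving J·Δ = −F gives Δ = (6.6591, 12.9773, 0.5000).
Then the next iterate is (x, y, z)₁ = (9.6591, 9.9773, -2.5000).

(9.6591, 9.9773, -2.5000)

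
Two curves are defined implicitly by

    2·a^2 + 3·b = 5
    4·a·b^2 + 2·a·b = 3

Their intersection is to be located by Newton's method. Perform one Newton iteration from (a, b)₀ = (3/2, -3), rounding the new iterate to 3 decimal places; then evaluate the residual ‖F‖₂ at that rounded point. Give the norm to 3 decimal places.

3.312

At (3/2, -3): F = (-9.500, 42.000).
Jacobian J = [[4·a, 3], [4·b^2 + 2·b, 8·a·b + 2·a]].
At the point, J = [[6.000, 3.000], [30.000, -33.000]] (det J = -288.000).
Solving J·Δ = −F gives Δ = (0.651, 1.865).
Then the next iterate is (a, b)₁ = (2.151, -1.135).
Re-evaluating at (2.151, -1.135): F = (0.84860, 3.20112), so ‖F‖₂ = 3.312.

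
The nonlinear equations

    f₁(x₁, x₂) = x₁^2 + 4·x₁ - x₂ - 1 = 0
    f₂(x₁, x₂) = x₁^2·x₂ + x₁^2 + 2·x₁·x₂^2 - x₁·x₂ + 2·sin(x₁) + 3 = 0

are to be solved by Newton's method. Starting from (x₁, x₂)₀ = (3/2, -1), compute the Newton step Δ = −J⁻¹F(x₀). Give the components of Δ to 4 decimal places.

At (3/2, -1): F = (8.2500, 9.494990).
Jacobian J = [[2·x₁ + 4, -1], [2·x₁·x₂ + 2·x₁ + 2·x₂^2 - x₂ + 2·cos(x₁), x₁^2 + 4·x₁·x₂ - x₁]].
At the point, J = [[7.0000, -1.0000], [3.141474, -5.2500]] (det J = -33.608526).
Solving J·Δ = −F gives Δ = (-1.0062, 1.2065).

(-1.0062, 1.2065)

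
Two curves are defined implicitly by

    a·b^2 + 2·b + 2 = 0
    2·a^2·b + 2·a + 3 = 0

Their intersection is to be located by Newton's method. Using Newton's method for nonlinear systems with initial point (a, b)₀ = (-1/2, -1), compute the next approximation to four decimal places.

At (-1/2, -1): F = (-0.5000, 1.5000).
Jacobian J = [[b^2, 2·a·b + 2], [4·a·b + 2, 2·a^2]].
At the point, J = [[1.0000, 3.0000], [4.0000, 0.5000]] (det J = -11.5000).
Solving J·Δ = −F gives Δ = (-0.4130, 0.3043).
Then the next iterate is (a, b)₁ = (-0.9130, -0.6957).

(-0.9130, -0.6957)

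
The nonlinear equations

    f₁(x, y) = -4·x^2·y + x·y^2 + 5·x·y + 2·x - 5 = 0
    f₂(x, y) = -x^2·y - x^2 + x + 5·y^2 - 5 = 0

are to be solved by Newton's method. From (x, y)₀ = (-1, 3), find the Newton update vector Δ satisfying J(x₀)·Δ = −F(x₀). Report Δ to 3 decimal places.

(0.456, -1.348)

At (-1, 3): F = (-43.000, 35.000).
Jacobian J = [[-8·x·y + y^2 + 5·y + 2, -4·x^2 + 2·x·y + 5·x], [-2·x·y - 2·x + 1, -x^2 + 10·y]].
At the point, J = [[50.000, -15.000], [9.000, 29.000]] (det J = 1585.000).
Solving J·Δ = −F gives Δ = (0.456, -1.348).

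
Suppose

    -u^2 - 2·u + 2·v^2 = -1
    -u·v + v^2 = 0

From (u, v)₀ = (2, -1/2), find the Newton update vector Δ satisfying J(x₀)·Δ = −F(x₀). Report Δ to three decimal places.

At (2, -1/2): F = (-6.500, 1.250).
Jacobian J = [[-2·u - 2, 4·v], [-v, -u + 2·v]].
At the point, J = [[-6.000, -2.000], [0.500, -3.000]] (det J = 19.000).
Solving J·Δ = −F gives Δ = (-1.158, 0.224).

(-1.158, 0.224)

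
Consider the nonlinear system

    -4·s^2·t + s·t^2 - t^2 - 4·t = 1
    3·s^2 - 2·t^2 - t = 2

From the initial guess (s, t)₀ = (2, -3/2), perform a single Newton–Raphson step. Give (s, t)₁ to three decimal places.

(1.221, -1.030)

At (2, -3/2): F = (31.250, 7.000).
Jacobian J = [[-8·s·t + t^2, -4·s^2 + 2·s·t - 2·t - 4], [6·s, -4·t - 1]].
At the point, J = [[26.250, -23.000], [12.000, 5.000]] (det J = 407.250).
Solving J·Δ = −F gives Δ = (-0.779, 0.470).
Then the next iterate is (s, t)₁ = (1.221, -1.030).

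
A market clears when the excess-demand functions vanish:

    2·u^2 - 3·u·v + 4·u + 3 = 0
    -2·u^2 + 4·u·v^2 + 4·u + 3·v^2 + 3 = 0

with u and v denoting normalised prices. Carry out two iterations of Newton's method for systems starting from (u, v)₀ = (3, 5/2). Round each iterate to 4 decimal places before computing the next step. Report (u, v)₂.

(-0.6825, 1.5162)

At (3, 5/2): F = (10.5000, 90.7500).
Jacobian J = [[4·u - 3·v + 4, -3·u], [-4·u + 4·v^2 + 4, 8·u·v + 6·v]].
At the point, J = [[8.5000, -9.0000], [17.0000, 75.0000]] (det J = 790.5000).
Solving J·Δ = −F gives Δ = (-2.0294, -0.7500).
Then the next iterate is (u, v)₁ = (0.9706, 1.7500).
Round to (0.9706, 1.7500) and repeat: F = (3.670879, 26.075621), J = [[2.6324, -2.9118], [12.3676, 24.0884]].
Δ = (-1.6531, -0.2338), so (u, v)₂ = (-0.6825, 1.5162).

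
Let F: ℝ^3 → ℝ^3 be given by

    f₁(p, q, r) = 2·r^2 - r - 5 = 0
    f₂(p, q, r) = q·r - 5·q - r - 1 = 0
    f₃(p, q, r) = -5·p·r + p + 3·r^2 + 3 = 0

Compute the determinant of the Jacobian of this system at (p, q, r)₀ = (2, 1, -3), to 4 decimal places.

J = [[0, 0, 4·r - 1], [0, r - 5, q - 1], [-5·r + 1, 0, -5·p + 6·r]].
At the point, J = [[0.0000, 0.0000, -13.0000], [0.0000, -8.0000, 0.0000], [16.0000, 0.0000, -28.0000]].
det J = -1664.0000.

-1664.0000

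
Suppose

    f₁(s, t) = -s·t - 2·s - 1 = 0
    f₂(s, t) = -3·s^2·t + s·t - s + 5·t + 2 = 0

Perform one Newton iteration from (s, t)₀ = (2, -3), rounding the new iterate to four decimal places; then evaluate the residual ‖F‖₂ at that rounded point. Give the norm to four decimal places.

2.8070

At (2, -3): F = (1.0000, 15.0000).
Jacobian J = [[-t - 2, -s], [-6·s·t + t - 1, -3·s^2 + s + 5]].
At the point, J = [[1.0000, -2.0000], [32.0000, -5.0000]] (det J = 59.0000).
Solving J·Δ = −F gives Δ = (-0.4237, 0.2881).
Then the next iterate is (s, t)₁ = (1.5763, -2.7119).
Re-evaluating at (1.5763, -2.7119): F = (0.122168, 2.804382), so ‖F‖₂ = 2.8070.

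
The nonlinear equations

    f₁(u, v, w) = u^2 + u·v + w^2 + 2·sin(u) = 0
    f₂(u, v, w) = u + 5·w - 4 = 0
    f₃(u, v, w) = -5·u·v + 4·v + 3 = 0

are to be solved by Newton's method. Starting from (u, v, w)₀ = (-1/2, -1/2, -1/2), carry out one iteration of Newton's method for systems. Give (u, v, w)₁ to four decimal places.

(2.0145, -1.4287, 0.3971)

At (-1/2, -1/2, -1/2): F = (-0.208851, -7.0000, -0.2500).
Jacobian J = [[2·u + v + 2·cos(u), u, 2·w], [1, 0, 5], [-5·v, -5·u + 4, 0]].
At the point, J = [[0.255165, -0.5000, -1.0000], [1.0000, 0.0000, 5.0000], [2.5000, 6.5000, 0.0000]] (det J = -21.042867).
Solving J·Δ = −F gives Δ = (2.5145, -0.9287, 0.8971).
Then the next iterate is (u, v, w)₁ = (2.0145, -1.4287, 0.3971).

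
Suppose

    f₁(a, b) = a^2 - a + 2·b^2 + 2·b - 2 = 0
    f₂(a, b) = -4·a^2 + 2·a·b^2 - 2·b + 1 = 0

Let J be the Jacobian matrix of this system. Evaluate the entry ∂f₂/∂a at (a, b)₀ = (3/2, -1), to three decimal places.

∂f₂/∂a = -8·a + 2·b^2.
At (3/2, -1) this is -10.000.

-10.000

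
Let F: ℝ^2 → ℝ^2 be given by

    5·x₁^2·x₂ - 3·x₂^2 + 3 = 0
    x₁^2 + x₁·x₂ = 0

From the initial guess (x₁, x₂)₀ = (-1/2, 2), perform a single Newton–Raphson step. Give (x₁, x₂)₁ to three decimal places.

(-0.194, 1.111)

At (-1/2, 2): F = (-6.500, -0.750).
Jacobian J = [[10·x₁·x₂, 5·x₁^2 - 6·x₂], [2·x₁ + x₂, x₁]].
At the point, J = [[-10.000, -10.750], [1.000, -0.500]] (det J = 15.750).
Solving J·Δ = −F gives Δ = (0.306, -0.889).
Then the next iterate is (x₁, x₂)₁ = (-0.194, 1.111).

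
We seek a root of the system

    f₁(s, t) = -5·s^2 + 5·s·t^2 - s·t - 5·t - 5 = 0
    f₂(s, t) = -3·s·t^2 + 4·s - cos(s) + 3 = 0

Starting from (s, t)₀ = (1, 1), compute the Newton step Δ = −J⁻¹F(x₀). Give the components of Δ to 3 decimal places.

(-1.822, 0.018)

At (1, 1): F = (-11.000, 3.45970).
Jacobian J = [[-10·s + 5·t^2 - t, 10·s·t - s - 5], [-3·t^2 + sin(s) + 4, -6·s·t]].
At the point, J = [[-6.000, 4.000], [1.84147, -6.000]] (det J = 28.63412).
Solving J·Δ = −F gives Δ = (-1.822, 0.018).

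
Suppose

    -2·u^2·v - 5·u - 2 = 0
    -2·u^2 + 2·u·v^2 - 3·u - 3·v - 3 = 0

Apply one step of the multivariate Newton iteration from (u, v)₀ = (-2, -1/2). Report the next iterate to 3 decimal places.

(-1.314, 0.229)

At (-2, -1/2): F = (12.000, -4.500).
Jacobian J = [[-4·u·v - 5, -2·u^2], [-4·u + 2·v^2 - 3, 4·u·v - 3]].
At the point, J = [[-9.000, -8.000], [5.500, 1.000]] (det J = 35.000).
Solving J·Δ = −F gives Δ = (0.686, 0.729).
Then the next iterate is (u, v)₁ = (-1.314, 0.229).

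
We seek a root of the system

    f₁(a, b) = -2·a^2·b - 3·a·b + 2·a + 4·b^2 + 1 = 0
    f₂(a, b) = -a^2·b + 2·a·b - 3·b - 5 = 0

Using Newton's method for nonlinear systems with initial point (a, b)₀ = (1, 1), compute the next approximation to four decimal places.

(-0.7000, -2.5000)

At (1, 1): F = (2.0000, -7.0000).
Jacobian J = [[-4·a·b - 3·b + 2, -2·a^2 - 3·a + 8·b], [-2·a·b + 2·b, -a^2 + 2·a - 3]].
At the point, J = [[-5.0000, 3.0000], [0.0000, -2.0000]] (det J = 10.0000).
Solving J·Δ = −F gives Δ = (-1.7000, -3.5000).
Then the next iterate is (a, b)₁ = (-0.7000, -2.5000).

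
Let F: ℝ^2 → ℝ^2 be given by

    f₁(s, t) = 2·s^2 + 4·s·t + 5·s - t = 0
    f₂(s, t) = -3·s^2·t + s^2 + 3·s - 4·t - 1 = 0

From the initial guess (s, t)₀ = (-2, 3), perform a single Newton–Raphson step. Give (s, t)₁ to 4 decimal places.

(-2.0292, -0.2515)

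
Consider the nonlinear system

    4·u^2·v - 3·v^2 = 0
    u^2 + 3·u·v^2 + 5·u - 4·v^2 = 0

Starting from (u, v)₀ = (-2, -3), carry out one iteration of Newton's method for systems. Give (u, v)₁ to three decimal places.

(-1.359, -1.699)

At (-2, -3): F = (-75.000, -96.000).
Jacobian J = [[8·u·v, 4·u^2 - 6·v], [2·u + 3·v^2 + 5, 6·u·v - 8·v]].
At the point, J = [[48.000, 34.000], [28.000, 60.000]] (det J = 1928.000).
Solving J·Δ = −F gives Δ = (0.641, 1.301).
Then the next iterate is (u, v)₁ = (-1.359, -1.699).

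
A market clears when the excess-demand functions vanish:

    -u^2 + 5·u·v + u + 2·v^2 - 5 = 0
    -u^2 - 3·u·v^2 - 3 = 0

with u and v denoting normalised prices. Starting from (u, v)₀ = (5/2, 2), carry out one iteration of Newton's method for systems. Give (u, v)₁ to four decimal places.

At (5/2, 2): F = (24.2500, -39.2500).
Jacobian J = [[-2·u + 5·v + 1, 5·u + 4·v], [-2·u - 3·v^2, -6·u·v]].
At the point, J = [[6.0000, 20.5000], [-17.0000, -30.0000]] (det J = 168.5000).
Solving J·Δ = −F gives Δ = (-0.4577, -1.0490).
Then the next iterate is (u, v)₁ = (2.0423, 0.9510).

(2.0423, 0.9510)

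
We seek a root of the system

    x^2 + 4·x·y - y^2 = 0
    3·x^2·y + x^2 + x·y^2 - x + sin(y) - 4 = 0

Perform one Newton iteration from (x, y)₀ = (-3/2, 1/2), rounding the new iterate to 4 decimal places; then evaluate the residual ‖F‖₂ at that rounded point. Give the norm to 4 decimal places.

At (-3/2, 1/2): F = (-1.0000, 3.229426).
Jacobian J = [[2·x + 4·y, 4·x - 2·y], [6·x·y + 2·x + y^2 - 1, 3·x^2 + 2·x·y + cos(y)]].
At the point, J = [[-1.0000, -7.0000], [-8.2500, 6.127583]] (det J = -63.877583).
Solving J·Δ = −F gives Δ = (0.2580, -0.1797).
Then the next iterate is (x, y)₁ = (-1.2420, 0.3203).
Re-evaluating at (-1.2420, 0.3203): F = (-0.151278, 0.454246), so ‖F‖₂ = 0.4788.

0.4788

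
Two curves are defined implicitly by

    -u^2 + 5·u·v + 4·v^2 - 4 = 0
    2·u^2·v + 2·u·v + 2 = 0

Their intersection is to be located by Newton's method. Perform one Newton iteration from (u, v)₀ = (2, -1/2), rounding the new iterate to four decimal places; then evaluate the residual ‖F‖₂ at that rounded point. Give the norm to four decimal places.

5.2953

At (2, -1/2): F = (-12.0000, -4.0000).
Jacobian J = [[-2·u + 5·v, 5·u + 8·v], [4·u·v + 2·v, 2·u^2 + 2·u]].
At the point, J = [[-6.5000, 6.0000], [-5.0000, 12.0000]] (det J = -48.0000).
Solving J·Δ = −F gives Δ = (-2.5000, -0.7083).
Then the next iterate is (u, v)₁ = (-0.5000, -1.2083).
Re-evaluating at (-0.5000, -1.2083): F = (4.610706, 2.604150), so ‖F‖₂ = 5.2953.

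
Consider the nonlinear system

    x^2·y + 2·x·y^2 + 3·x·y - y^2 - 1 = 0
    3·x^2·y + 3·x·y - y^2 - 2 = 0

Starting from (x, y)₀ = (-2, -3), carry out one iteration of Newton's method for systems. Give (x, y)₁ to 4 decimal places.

(-1.3413, -2.0655)

At (-2, -3): F = (-40.0000, -29.0000).
Jacobian J = [[2·x·y + 2·y^2 + 3·y, x^2 + 4·x·y + 3·x - 2·y], [6·x·y + 3·y, 3·x^2 + 3·x - 2·y]].
At the point, J = [[21.0000, 28.0000], [27.0000, 12.0000]] (det J = -504.0000).
Solving J·Δ = −F gives Δ = (0.6587, 0.9345).
Then the next iterate is (x, y)₁ = (-1.3413, -2.0655).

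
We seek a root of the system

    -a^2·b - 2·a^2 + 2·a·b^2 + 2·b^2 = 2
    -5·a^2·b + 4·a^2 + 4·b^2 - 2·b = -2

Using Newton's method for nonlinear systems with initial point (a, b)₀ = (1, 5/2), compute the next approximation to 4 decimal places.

At (1, 5/2): F = (18.5000, 13.5000).
Jacobian J = [[-2·a·b - 4·a + 2·b^2, -a^2 + 4·a·b + 4·b], [-10·a·b + 8·a, -5·a^2 + 8·b - 2]].
At the point, J = [[3.5000, 19.0000], [-17.0000, 13.0000]] (det J = 368.5000).
Solving J·Δ = −F gives Δ = (0.0434, -0.9817).
Then the next iterate is (a, b)₁ = (1.0434, 1.5183).

(1.0434, 1.5183)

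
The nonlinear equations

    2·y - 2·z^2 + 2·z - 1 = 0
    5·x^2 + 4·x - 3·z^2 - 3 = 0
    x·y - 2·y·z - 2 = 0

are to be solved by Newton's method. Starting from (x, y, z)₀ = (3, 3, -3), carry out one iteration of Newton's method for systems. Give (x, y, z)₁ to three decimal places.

(1.395, 1.778, -1.468)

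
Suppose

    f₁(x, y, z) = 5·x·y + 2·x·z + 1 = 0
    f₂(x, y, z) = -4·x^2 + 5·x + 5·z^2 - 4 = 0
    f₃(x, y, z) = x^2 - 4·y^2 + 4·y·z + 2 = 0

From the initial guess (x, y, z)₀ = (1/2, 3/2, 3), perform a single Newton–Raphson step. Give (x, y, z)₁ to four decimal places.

(-2.9375, 17.4833, 1.6979)

At (1/2, 3/2, 3): F = (7.7500, 42.5000, 11.2500).
Jacobian J = [[5·y + 2·z, 5·x, 2·x], [-8·x + 5, 0, 10·z], [2·x, -8·y + 4·z, 4·y]].
At the point, J = [[13.5000, 2.5000, 1.0000], [1.0000, 0.0000, 30.0000], [1.0000, 0.0000, 6.0000]] (det J = 60.0000).
Solving J·Δ = −F gives Δ = (-3.4375, 15.9833, -1.3021).
Then the next iterate is (x, y, z)₁ = (-2.9375, 17.4833, 1.6979).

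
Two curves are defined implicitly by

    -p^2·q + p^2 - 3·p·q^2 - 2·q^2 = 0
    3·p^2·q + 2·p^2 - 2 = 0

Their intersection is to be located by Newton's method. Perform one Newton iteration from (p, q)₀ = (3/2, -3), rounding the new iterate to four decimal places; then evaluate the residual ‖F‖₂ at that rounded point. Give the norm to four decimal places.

At (3/2, -3): F = (-49.5000, -17.7500).
Jacobian J = [[-2·p·q + 2·p - 3·q^2, -p^2 - 6·p·q - 4·q], [6·p·q + 4·p, 3·p^2]].
At the point, J = [[-15.0000, 36.7500], [-21.0000, 6.7500]] (det J = 670.5000).
Solving J·Δ = −F gives Δ = (-0.4746, 1.1532).
Then the next iterate is (p, q)₁ = (1.0254, -1.8468).
Re-evaluating at (1.0254, -1.8468): F = (-14.319990, -5.722536), so ‖F‖₂ = 15.4211.

15.4211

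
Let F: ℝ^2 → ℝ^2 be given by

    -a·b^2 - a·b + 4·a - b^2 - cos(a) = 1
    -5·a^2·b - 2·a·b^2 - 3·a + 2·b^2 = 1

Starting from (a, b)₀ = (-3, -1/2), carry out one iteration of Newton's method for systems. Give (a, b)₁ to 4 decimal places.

At (-3, -1/2): F = (-13.010008, 32.5000).
Jacobian J = [[-b^2 - b + sin(a) + 4, -2·a·b - a - 2·b], [-10·a·b - 2·b^2 - 3, -5·a^2 - 4·a·b + 4·b]].
At the point, J = [[4.108880, 1.0000], [-18.5000, -53.0000]] (det J = -199.270640).
Solving J·Δ = −F gives Δ = (3.2972, -0.5377).
Then the next iterate is (a, b)₁ = (0.2972, -1.0377).

(0.2972, -1.0377)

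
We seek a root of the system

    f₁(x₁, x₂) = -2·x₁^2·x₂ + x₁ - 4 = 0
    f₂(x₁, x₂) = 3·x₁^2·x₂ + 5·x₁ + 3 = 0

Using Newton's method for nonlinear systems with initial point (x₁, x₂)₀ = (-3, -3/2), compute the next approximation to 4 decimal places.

At (-3, -3/2): F = (20.0000, -52.5000).
Jacobian J = [[-4·x₁·x₂ + 1, -2·x₁^2], [6·x₁·x₂ + 5, 3·x₁^2]].
At the point, J = [[-17.0000, -18.0000], [32.0000, 27.0000]] (det J = 117.0000).
Solving J·Δ = −F gives Δ = (3.4615, -2.1581).
Then the next iterate is (x₁, x₂)₁ = (0.4615, -3.6581).

(0.4615, -3.6581)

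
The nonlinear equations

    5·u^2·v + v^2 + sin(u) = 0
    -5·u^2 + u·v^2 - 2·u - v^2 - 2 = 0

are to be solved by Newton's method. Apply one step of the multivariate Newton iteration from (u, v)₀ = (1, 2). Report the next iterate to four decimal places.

At (1, 2): F = (14.841471, -9.0000).
Jacobian J = [[10·u·v + cos(u), 5·u^2 + 2·v], [-10·u + v^2 - 2, 2·u·v - 2·v]].
At the point, J = [[20.540302, 9.0000], [-8.0000, 0.0000]] (det J = 72.0000).
Solving J·Δ = −F gives Δ = (-1.1250, 0.9185).
Then the next iterate is (u, v)₁ = (-0.1250, 2.9185).

(-0.1250, 2.9185)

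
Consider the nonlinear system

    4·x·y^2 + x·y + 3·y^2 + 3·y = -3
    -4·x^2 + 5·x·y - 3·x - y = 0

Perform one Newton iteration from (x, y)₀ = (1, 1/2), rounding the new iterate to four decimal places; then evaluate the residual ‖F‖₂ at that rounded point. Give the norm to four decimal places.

3.0659

At (1, 1/2): F = (6.7500, -5.0000).
Jacobian J = [[4·y^2 + y, 8·x·y + x + 6·y + 3], [-8·x + 5·y - 3, 5·x - 1]].
At the point, J = [[1.5000, 11.0000], [-8.5000, 4.0000]] (det J = 99.5000).
Solving J·Δ = −F gives Δ = (-0.8241, -0.5013).
Then the next iterate is (x, y)₁ = (0.1759, -0.0013).
Re-evaluating at (0.1759, -0.0013): F = (2.995878, -0.651307), so ‖F‖₂ = 3.0659.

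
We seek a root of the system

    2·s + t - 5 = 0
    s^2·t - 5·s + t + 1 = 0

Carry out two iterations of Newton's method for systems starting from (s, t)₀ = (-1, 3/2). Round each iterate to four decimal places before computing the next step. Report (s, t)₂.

At (-1, 3/2): F = (-5.5000, 9.0000).
Jacobian J = [[2, 1], [2·s·t - 5, s^2 + 1]].
At the point, J = [[2.0000, 1.0000], [-8.0000, 2.0000]] (det J = 12.0000).
Solving J·Δ = −F gives Δ = (1.6667, 2.1667).
Then the next iterate is (s, t)₁ = (0.6667, 3.6667).
Round to (0.6667, 3.6667) and repeat: F = (0.0001, 2.963007), J = [[2.0000, 1.0000], [-0.110822, 1.444489]].
Δ = (0.9877, -1.9755), so (s, t)₂ = (1.6544, 1.6912).

(1.6544, 1.6912)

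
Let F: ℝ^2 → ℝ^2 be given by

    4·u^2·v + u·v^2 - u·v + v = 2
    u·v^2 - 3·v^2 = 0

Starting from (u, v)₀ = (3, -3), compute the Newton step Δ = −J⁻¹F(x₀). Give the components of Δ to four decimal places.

(0.0000, 4.8125)

At (3, -3): F = (-77.0000, 0.0000).
Jacobian J = [[8·u·v + v^2 - v, 4·u^2 + 2·u·v - u + 1], [v^2, 2·u·v - 6·v]].
At the point, J = [[-60.0000, 16.0000], [9.0000, 0.0000]] (det J = -144.0000).
Solving J·Δ = −F gives Δ = (0.0000, 4.8125).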